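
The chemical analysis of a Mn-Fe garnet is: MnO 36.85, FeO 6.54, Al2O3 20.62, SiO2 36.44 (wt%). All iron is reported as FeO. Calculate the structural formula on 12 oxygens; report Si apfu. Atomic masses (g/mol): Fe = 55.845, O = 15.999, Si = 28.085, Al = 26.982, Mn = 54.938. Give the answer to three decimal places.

MnO: 36.85/70.937 = 0.51948 mol → 0.51948 mol Mn, 0.51948 mol O.
FeO: 6.54/71.844 = 0.09103 mol → 0.09103 mol Fe, 0.09103 mol O.
Al2O3: 20.62/101.961 = 0.20223 mol → 0.40446 mol Al, 0.60669 mol O.
SiO2: 36.44/60.083 = 0.60649 mol → 0.60649 mol Si, 1.21298 mol O.
Total oxygen = 2.43018 mol. Normalization factor = 12/2.43018 = 4.93791.
Si per 12 O = 0.60649 × 4.93791 = 2.995.

2.995 Si apfu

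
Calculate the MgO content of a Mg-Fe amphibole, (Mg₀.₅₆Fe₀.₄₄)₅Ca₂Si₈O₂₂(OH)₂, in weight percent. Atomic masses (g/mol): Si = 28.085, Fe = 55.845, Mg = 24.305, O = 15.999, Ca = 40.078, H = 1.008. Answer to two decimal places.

M((Mg₀.₅₆Fe₀.₄₄)₅Ca₂Si₈O₂₂(OH)₂) = 881.741 g/mol; M(MgO) = 40.304 g/mol.
Moles MgO per formula unit = 2.80 Mg ÷ 1 = 2.8000.
MgO fraction = (2.8000 × 40.304) / 881.741 = 112.851/881.741 = 0.1280.

12.80 wt%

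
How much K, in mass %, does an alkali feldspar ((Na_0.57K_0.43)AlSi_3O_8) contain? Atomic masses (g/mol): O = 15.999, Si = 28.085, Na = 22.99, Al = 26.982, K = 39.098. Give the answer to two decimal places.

Molar mass of (Na_0.57K_0.43)AlSi_3O_8: 0.57·22.99 + 0.43·39.098 + 1·26.982 + 3·28.085 + 8·15.999 = 269.145 g/mol.
Mass of K per formula unit: 0.43 × 39.098 = 16.812 g.
Weight fraction K = 16.812 / 269.145 = 0.0625.

6.25 mass %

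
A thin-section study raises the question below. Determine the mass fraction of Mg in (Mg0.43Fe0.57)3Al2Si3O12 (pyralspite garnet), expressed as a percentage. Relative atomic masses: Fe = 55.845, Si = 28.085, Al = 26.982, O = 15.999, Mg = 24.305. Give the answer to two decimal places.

Molar mass of (Mg0.43Fe0.57)3Al2Si3O12: 1.29·24.305 + 1.71·55.845 + 2·26.982 + 3·28.085 + 12·15.999 = 457.055 g/mol.
Mass of Mg per formula unit: 1.29 × 24.305 = 31.353 g.
Weight fraction Mg = 31.353 / 457.055 = 0.0686.

6.86 wt%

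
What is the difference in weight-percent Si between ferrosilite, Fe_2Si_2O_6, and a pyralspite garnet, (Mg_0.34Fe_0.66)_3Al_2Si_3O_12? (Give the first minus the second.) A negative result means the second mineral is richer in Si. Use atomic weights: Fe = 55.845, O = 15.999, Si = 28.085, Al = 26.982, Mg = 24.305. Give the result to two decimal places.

First mineral: 56.170 g Si in 263.854 g formula = 21.29 wt% Si.
Second mineral: 84.255 g Si in 465.571 g formula = 18.10 wt% Si.
21.29% − 18.10% gives a difference of 3.19 percentage points.

3.19 percentage points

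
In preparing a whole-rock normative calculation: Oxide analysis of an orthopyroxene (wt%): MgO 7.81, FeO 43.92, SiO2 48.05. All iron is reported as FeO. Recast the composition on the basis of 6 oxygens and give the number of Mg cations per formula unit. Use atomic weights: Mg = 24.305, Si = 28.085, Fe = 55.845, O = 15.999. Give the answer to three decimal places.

MgO: 7.81/40.304 = 0.19378 mol → 0.19378 mol Mg, 0.19378 mol O.
FeO: 43.92/71.844 = 0.61132 mol → 0.61132 mol Fe, 0.61132 mol O.
SiO2: 48.05/60.083 = 0.79973 mol → 0.79973 mol Si, 1.59946 mol O.
Total oxygen = 2.40456 mol. Normalization factor = 6/2.40456 = 2.49526.
Mg per 6 O = 0.19378 × 2.49526 = 0.484.

0.484 Mg apfu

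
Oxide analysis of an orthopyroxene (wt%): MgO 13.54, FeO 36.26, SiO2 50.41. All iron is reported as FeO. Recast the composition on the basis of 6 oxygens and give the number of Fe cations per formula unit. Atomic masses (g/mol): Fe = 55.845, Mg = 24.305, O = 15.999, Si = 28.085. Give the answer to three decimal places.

MgO (M=40.304): mol = 0.33595; Mg = 0.33595, O = 0.33595.
FeO (M=71.844): mol = 0.50470; Fe = 0.50470, O = 0.50470.
SiO2 (M=60.083): mol = 0.83901; Si = 0.83901, O = 1.67802.
ΣO = 2.51867; factor = 6/ΣO = 2.38221.
Fe apfu = 0.50470 × 2.38221 = 1.202.

1.202 Fe apfu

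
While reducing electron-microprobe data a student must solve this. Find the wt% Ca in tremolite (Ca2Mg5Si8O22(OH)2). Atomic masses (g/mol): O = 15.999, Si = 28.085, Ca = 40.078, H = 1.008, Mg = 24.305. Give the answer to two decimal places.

9.87 mass %

Formula mass = 2·40.078 + 5·24.305 + 8·28.085 + 24·15.999 + 2·1.008 = 812.353 g/mol, of which 80.156 g is Ca.
So Ca makes up 80.156/812.353 = 0.0987 of the mass, i.e. 9.87%.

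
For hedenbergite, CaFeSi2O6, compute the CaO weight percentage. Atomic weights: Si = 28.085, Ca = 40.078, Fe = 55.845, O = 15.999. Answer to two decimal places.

22.60 wt%

Formula mass = 248.087 g/mol.
1 Ca → 1.0000 mol CaO per formula unit; M(CaO) = 56.077, so CaO mass = 56.077 g.
56.077/248.087 × 100 = 22.60 wt%.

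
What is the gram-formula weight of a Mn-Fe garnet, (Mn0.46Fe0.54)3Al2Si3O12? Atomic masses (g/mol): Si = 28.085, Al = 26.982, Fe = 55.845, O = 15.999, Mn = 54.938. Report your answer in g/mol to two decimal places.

The formula mass is the sum 1.38·54.938 + 1.62·55.845 + 2·26.982 + 3·28.085 + 12·15.999.

496.49 g/mol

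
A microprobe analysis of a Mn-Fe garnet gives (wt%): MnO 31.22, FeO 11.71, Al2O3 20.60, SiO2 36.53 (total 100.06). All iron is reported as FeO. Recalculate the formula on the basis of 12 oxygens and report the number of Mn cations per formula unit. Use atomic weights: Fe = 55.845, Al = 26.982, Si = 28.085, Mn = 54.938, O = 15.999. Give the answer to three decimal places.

2.178 Mn apfu

MnO (M=70.937): mol = 0.44011; Mn = 0.44011, O = 0.44011.
FeO (M=71.844): mol = 0.16299; Fe = 0.16299, O = 0.16299.
Al2O3 (M=101.961): mol = 0.20204; Al = 0.40408, O = 0.60612.
SiO2 (M=60.083): mol = 0.60799; Si = 0.60799, O = 1.21598.
ΣO = 2.42520; factor = 12/ΣO = 4.94805.
Mn apfu = 0.44011 × 4.94805 = 2.178.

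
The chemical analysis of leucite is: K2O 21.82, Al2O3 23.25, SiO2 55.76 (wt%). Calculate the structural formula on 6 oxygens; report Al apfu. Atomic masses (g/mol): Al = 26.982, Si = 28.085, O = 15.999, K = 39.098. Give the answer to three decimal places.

K2O (M=94.195): mol = 0.23165; K = 0.46330, O = 0.23165.
Al2O3 (M=101.961): mol = 0.22803; Al = 0.45606, O = 0.68409.
SiO2 (M=60.083): mol = 0.92805; Si = 0.92805, O = 1.85610.
ΣO = 2.77184; factor = 6/ΣO = 2.16463.
Al apfu = 0.45606 × 2.16463 = 0.987.

0.987 Al apfu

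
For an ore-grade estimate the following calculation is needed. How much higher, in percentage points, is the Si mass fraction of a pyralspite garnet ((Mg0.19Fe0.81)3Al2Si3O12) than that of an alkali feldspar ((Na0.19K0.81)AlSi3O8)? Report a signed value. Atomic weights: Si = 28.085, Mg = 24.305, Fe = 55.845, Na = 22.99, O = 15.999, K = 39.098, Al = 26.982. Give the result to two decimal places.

Si in (Mg0.19Fe0.81)3Al2Si3O12: molar mass 479.764 g/mol; 3×28.085 = 84.255 g → 17.56 wt%.
Si in (Na0.19K0.81)AlSi3O8: molar mass 275.266 g/mol; 3×28.085 = 84.255 g → 30.61 wt%.
Difference = 17.56 − 30.61 = -13.05 percentage points.

-13.05 percentage points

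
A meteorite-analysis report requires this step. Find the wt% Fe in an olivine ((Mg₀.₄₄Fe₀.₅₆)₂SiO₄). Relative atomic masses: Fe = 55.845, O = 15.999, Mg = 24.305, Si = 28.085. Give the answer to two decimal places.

M((Mg₀.₄₄Fe₀.₅₆)₂SiO₄) = 176.016 g/mol.
Fe contributes 1.12 × 55.845 = 62.546 g per mole.
62.546/176.016 = 0.3553 → 35.53%.

35.53 weight percent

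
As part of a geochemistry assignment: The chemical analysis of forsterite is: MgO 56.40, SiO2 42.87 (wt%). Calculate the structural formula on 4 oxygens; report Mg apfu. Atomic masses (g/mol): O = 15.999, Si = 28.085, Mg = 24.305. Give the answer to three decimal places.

1.980 Mg apfu

56.40 wt% MgO ÷ 40.304 g/mol = 1.39936 mol, giving 1.39936 Mg and 1.39936 O.
42.87 wt% SiO2 ÷ 60.083 g/mol = 0.71351 mol, giving 0.71351 Si and 1.42702 O.
Oxygen sums to 2.82638; scaling by 4/2.82638 = 1.41524 puts the formula on 4 O.
Mg: 1.39936 × 1.41524 = 1.980 atoms per formula unit.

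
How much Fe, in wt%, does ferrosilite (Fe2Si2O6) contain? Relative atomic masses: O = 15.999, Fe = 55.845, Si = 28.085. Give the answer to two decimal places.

42.33 wt%

Formula mass = 2×55.845 + 2×28.085 + 6×15.999 = 263.854 g/mol, of which 111.690 g is Fe.
So Fe makes up 111.690/263.854 = 0.4233 of the mass, i.e. 42.33%.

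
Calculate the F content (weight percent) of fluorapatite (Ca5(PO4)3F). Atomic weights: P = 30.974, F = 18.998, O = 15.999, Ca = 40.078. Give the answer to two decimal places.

3.77 weight percent

Molar mass of Ca5(PO4)3F: 5*40.078 + 3*30.974 + 12*15.999 + 1*18.998 = 504.298 g/mol.
Mass of F per formula unit: 1 × 18.998 = 18.998 g.
Weight fraction F = 18.998 / 504.298 = 0.0377.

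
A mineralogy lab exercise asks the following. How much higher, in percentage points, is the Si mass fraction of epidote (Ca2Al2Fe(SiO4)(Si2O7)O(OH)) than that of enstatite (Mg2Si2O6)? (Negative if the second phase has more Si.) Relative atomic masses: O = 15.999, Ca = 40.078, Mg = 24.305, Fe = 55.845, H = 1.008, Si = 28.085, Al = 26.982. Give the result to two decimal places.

Si in Ca2Al2Fe(SiO4)(Si2O7)O(OH): molar mass 483.215 g/mol; 3×28.085 = 84.255 g → 17.44 wt%.
Si in Mg2Si2O6: molar mass 200.774 g/mol; 2×28.085 = 56.170 g → 27.98 wt%.
Difference = 17.44 − 27.98 = -10.54 percentage points.

-10.54 percentage points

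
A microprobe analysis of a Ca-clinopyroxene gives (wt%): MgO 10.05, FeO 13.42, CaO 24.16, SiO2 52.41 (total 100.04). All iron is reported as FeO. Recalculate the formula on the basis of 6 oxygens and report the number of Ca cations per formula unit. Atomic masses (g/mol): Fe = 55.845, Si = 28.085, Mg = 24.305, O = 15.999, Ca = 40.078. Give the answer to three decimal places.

0.990 Ca apfu

MgO (M=40.304): mol = 0.24935; Mg = 0.24935, O = 0.24935.
FeO (M=71.844): mol = 0.18679; Fe = 0.18679, O = 0.18679.
CaO (M=56.077): mol = 0.43084; Ca = 0.43084, O = 0.43084.
SiO2 (M=60.083): mol = 0.87229; Si = 0.87229, O = 1.74458.
ΣO = 2.61156; factor = 6/ΣO = 2.29748.
Ca apfu = 0.43084 × 2.29748 = 0.990.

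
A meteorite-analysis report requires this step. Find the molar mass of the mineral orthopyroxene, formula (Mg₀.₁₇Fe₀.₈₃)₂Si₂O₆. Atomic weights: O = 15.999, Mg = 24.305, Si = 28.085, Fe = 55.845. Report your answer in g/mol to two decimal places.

253.13 g/mol

The formula mass is the sum 0.34×24.305 + 1.66×55.845 + 2×28.085 + 6×15.999.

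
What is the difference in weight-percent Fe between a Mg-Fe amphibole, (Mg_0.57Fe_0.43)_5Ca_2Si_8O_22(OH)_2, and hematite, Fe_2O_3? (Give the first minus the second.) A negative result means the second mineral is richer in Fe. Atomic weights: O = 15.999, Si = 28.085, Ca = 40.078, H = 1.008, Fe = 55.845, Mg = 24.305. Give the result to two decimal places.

First mineral: 120.067 g Fe in 880.164 g formula = 13.64 wt% Fe.
Second mineral: 111.690 g Fe in 159.687 g formula = 69.94 wt% Fe.
13.64% − 69.94% gives a difference of -56.30 percentage points.

-56.30 percentage points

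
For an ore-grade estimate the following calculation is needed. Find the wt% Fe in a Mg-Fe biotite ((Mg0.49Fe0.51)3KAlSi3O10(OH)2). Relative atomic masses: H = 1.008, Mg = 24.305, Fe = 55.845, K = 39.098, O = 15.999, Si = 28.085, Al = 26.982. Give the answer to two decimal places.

M((Mg0.49Fe0.51)3KAlSi3O10(OH)2) = 465.510 g/mol.
Fe contributes 1.53 × 55.845 = 85.443 g per mole.
85.443/465.510 = 0.1835 → 18.35%.

18.35 weight percent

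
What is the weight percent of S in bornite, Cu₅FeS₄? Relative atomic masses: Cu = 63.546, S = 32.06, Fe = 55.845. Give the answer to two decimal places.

25.56 weight percent

Molar mass of Cu₅FeS₄: 5·63.546 + 1·55.845 + 4·32.06 = 501.815 g/mol.
Mass of S per formula unit: 4 × 32.06 = 128.240 g.
Weight fraction S = 128.240 / 501.815 = 0.2556.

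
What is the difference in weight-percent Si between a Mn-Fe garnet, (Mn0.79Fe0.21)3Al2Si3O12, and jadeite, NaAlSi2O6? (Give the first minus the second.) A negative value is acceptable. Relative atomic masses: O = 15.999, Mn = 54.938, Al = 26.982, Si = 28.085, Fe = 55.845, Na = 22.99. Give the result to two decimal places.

-10.79 percentage points

Si in (Mn0.79Fe0.21)3Al2Si3O12: molar mass 495.592 g/mol; 3×28.085 = 84.255 g → 17.00 wt%.
Si in NaAlSi2O6: molar mass 202.136 g/mol; 2×28.085 = 56.170 g → 27.79 wt%.
Difference = 17.00 − 27.79 = -10.79 percentage points.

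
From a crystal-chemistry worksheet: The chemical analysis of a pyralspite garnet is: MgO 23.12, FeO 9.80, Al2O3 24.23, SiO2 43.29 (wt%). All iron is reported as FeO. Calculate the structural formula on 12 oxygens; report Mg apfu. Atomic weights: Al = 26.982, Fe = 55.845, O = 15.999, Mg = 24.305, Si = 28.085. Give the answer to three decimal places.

MgO: 23.12/40.304 = 0.57364 mol → 0.57364 mol Mg, 0.57364 mol O.
FeO: 9.80/71.844 = 0.13641 mol → 0.13641 mol Fe, 0.13641 mol O.
Al2O3: 24.23/101.961 = 0.23764 mol → 0.47528 mol Al, 0.71292 mol O.
SiO2: 43.29/60.083 = 0.72050 mol → 0.72050 mol Si, 1.44100 mol O.
Total oxygen = 2.86397 mol. Normalization factor = 12/2.86397 = 4.18999.
Mg per 12 O = 0.57364 × 4.18999 = 2.404.

2.404 Mg apfu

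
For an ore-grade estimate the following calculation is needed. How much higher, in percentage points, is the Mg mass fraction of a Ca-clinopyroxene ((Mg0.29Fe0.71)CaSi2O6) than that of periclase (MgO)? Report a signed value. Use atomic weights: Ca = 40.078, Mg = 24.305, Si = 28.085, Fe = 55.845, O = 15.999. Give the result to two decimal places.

M((Mg0.29Fe0.71)CaSi2O6) = 238.940 g/mol, so wt% Mg = 7.048/238.940 × 100 = 2.95%.
M(MgO) = 40.304 g/mol, so wt% Mg = 24.305/40.304 × 100 = 60.30%.
2.95 − 60.30 = -57.35 pp.

-57.35 percentage points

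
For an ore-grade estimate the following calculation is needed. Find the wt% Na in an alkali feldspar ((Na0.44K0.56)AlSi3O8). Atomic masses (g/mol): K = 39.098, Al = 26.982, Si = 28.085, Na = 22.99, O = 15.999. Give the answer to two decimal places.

3.73 mass %

M((Na0.44K0.56)AlSi3O8) = 271.239 g/mol.
Na contributes 0.44 × 22.99 = 10.116 g per mole.
10.116/271.239 = 0.0373 → 3.73%.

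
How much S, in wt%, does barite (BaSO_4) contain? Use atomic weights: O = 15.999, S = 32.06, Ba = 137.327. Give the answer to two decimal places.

Formula mass = 1*137.327 + 1*32.06 + 4*15.999 = 233.383 g/mol, of which 32.060 g is S.
So S makes up 32.060/233.383 = 0.1374 of the mass, i.e. 13.74%.

13.74 wt%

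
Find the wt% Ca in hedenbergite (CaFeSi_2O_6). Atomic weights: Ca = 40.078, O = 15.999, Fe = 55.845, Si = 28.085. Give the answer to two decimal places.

16.15 mass %

Molar mass of CaFeSi_2O_6: 1·40.078 + 1·55.845 + 2·28.085 + 6·15.999 = 248.087 g/mol.
Mass of Ca per formula unit: 1 × 40.078 = 40.078 g.
Weight fraction Ca = 40.078 / 248.087 = 0.1615.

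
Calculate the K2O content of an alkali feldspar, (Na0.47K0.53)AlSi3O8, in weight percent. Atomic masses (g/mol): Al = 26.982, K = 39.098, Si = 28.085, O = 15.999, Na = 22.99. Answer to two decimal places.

9.22 wt%

Formula mass = 270.756 g/mol.
0.53 K → 0.2650 mol K2O per formula unit; M(K2O) = 94.195, so K2O mass = 24.962 g.
24.962/270.756 × 100 = 9.22 wt%.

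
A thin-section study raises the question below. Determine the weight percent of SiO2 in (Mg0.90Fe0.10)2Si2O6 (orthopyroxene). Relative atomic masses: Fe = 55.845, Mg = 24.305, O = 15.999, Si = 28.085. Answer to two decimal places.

Formula mass = 207.082 g/mol.
2 Si → 2.0000 mol SiO2 per formula unit; M(SiO2) = 60.083, so SiO2 mass = 120.166 g.
120.166/207.082 × 100 = 58.03 wt%.

58.03 wt%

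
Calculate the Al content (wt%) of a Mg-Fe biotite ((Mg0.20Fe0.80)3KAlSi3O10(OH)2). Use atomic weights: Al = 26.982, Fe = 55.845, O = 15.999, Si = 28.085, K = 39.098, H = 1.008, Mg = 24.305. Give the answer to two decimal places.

Molar mass of (Mg0.20Fe0.80)3KAlSi3O10(OH)2: 0.60*24.305 + 2.40*55.845 + 1*39.098 + 1*26.982 + 3*28.085 + 12*15.999 + 2*1.008 = 492.950 g/mol.
Mass of Al per formula unit: 1 × 26.982 = 26.982 g.
Weight fraction Al = 26.982 / 492.950 = 0.0547.

5.47 wt%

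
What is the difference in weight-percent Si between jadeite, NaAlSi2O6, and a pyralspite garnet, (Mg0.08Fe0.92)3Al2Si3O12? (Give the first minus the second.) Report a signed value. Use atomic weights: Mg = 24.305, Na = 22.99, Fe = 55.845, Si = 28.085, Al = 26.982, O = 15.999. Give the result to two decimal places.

M(NaAlSi2O6) = 202.136 g/mol, so wt% Si = 56.170/202.136 × 100 = 27.79%.
M((Mg0.08Fe0.92)3Al2Si3O12) = 490.172 g/mol, so wt% Si = 84.255/490.172 × 100 = 17.19%.
27.79 − 17.19 = 10.60 pp.

10.60 percentage points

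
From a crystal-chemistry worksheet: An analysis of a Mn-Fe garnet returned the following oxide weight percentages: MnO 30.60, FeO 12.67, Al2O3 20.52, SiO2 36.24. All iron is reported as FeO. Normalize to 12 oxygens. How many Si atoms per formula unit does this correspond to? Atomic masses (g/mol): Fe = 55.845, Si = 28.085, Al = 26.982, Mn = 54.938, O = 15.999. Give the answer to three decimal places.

MnO (M=70.937): mol = 0.43137; Mn = 0.43137, O = 0.43137.
FeO (M=71.844): mol = 0.17635; Fe = 0.17635, O = 0.17635.
Al2O3 (M=101.961): mol = 0.20125; Al = 0.40250, O = 0.60375.
SiO2 (M=60.083): mol = 0.60317; Si = 0.60317, O = 1.20634.
ΣO = 2.41781; factor = 12/ΣO = 4.96317.
Si apfu = 0.60317 × 4.96317 = 2.994.

2.994 Si apfu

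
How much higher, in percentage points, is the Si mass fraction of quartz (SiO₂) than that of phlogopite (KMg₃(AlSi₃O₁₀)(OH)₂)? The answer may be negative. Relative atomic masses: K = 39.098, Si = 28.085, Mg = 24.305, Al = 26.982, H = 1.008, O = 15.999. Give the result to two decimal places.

First mineral: 28.085 g Si in 60.083 g formula = 46.74 wt% Si.
Second mineral: 84.255 g Si in 417.254 g formula = 20.19 wt% Si.
46.74% − 20.19% gives a difference of 26.55 percentage points.

26.55 percentage points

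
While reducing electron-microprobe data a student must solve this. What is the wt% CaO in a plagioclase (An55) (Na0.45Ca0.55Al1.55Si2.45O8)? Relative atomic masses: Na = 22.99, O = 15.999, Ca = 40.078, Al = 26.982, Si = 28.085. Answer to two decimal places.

Molar mass of Na0.45Ca0.55Al1.55Si2.45O8 = 0.45×22.99 + 0.55×40.078 + 1.55×26.982 + 2.45×28.085 + 8×15.999 = 271.011 g/mol.
Each formula unit contains 0.55 Ca, equivalent to 0.55/1 = 0.5500 mol CaO.
M(CaO) = 1×40.078 + 1×15.999 = 56.077 g/mol.
Mass of CaO per formula unit = 0.5500 × 56.077 = 30.842 g.
CaO wt% = 30.842 / 271.011 × 100 = 11.38%.

11.38 wt%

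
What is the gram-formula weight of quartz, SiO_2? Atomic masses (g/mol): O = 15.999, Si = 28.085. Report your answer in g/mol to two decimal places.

60.08 g/mol

M = 1×28.085 + 2×15.999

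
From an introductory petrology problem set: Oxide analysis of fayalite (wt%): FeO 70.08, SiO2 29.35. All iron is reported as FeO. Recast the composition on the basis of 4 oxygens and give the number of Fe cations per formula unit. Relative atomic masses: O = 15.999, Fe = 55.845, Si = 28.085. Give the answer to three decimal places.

1.998 Fe apfu

70.08 wt% FeO ÷ 71.844 g/mol = 0.97545 mol, giving 0.97545 Fe and 0.97545 O.
29.35 wt% SiO2 ÷ 60.083 g/mol = 0.48849 mol, giving 0.48849 Si and 0.97698 O.
Oxygen sums to 1.95243; scaling by 4/1.95243 = 2.04873 puts the formula on 4 O.
Fe: 0.97545 × 2.04873 = 1.998 atoms per formula unit.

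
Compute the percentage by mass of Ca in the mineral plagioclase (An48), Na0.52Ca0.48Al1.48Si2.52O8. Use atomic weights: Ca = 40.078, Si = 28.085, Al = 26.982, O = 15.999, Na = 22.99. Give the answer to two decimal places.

7.13 weight percent

Formula mass = 0.52×22.99 + 0.48×40.078 + 1.48×26.982 + 2.52×28.085 + 8×15.999 = 269.892 g/mol, of which 19.237 g is Ca.
So Ca makes up 19.237/269.892 = 0.0713 of the mass, i.e. 7.13%.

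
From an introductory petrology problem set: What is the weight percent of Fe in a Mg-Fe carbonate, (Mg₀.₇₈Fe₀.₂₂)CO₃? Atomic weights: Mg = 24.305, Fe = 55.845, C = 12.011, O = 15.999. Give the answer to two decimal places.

Formula mass = 0.78×24.305 + 0.22×55.845 + 1×12.011 + 3×15.999 = 91.252 g/mol, of which 12.286 g is Fe.
So Fe makes up 12.286/91.252 = 0.1346 of the mass, i.e. 13.46%.

13.46 mass %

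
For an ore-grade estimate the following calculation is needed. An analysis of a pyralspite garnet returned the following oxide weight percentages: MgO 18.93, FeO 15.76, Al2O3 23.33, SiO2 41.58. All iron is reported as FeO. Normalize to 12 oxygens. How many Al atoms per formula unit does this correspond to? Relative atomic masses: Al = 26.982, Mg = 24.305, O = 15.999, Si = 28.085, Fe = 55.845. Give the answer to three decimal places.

1.990 Al apfu

18.93 wt% MgO ÷ 40.304 g/mol = 0.46968 mol, giving 0.46968 Mg and 0.46968 O.
15.76 wt% FeO ÷ 71.844 g/mol = 0.21936 mol, giving 0.21936 Fe and 0.21936 O.
23.33 wt% Al2O3 ÷ 101.961 g/mol = 0.22881 mol, giving 0.45762 Al and 0.68643 O.
41.58 wt% SiO2 ÷ 60.083 g/mol = 0.69204 mol, giving 0.69204 Si and 1.38408 O.
Oxygen sums to 2.75955; scaling by 12/2.75955 = 4.34854 puts the formula on 12 O.
Al: 0.45762 × 4.34854 = 1.990 atoms per formula unit.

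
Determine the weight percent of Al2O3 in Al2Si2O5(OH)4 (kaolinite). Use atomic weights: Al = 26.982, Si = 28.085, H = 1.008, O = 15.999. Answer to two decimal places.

Formula mass = 258.157 g/mol.
2 Al → 1.0000 mol Al2O3 per formula unit; M(Al2O3) = 101.961, so Al2O3 mass = 101.961 g.
101.961/258.157 × 100 = 39.50 wt%.

39.50 wt%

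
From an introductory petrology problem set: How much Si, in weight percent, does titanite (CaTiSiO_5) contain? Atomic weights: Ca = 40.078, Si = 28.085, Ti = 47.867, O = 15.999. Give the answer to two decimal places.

Formula mass = 1*40.078 + 1*47.867 + 1*28.085 + 5*15.999 = 196.025 g/mol, of which 28.085 g is Si.
So Si makes up 28.085/196.025 = 0.1433 of the mass, i.e. 14.33%.

14.33 weight percent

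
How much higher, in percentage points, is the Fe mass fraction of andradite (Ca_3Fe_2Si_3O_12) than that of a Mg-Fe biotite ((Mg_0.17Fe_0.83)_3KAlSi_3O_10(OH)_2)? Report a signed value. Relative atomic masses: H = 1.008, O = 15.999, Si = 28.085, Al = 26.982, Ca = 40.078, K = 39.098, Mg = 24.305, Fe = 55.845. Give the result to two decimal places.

Fe in Ca_3Fe_2Si_3O_12: molar mass 508.167 g/mol; 2×55.845 = 111.690 g → 21.98 wt%.
Fe in (Mg_0.17Fe_0.83)_3KAlSi_3O_10(OH)_2: molar mass 495.789 g/mol; 2.49×55.845 = 139.054 g → 28.05 wt%.
Difference = 21.98 − 28.05 = -6.07 percentage points.

-6.07 percentage points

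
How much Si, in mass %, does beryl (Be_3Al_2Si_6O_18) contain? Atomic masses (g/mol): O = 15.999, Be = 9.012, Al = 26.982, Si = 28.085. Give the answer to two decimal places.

31.35 mass %

Molar mass of Be_3Al_2Si_6O_18: 3·9.012 + 2·26.982 + 6·28.085 + 18·15.999 = 537.492 g/mol.
Mass of Si per formula unit: 6 × 28.085 = 168.510 g.
Weight fraction Si = 168.510 / 537.492 = 0.3135.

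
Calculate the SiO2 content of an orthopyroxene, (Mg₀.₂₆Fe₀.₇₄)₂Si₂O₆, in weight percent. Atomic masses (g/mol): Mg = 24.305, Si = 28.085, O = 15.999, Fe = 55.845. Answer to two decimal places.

Formula mass = 247.453 g/mol.
2 Si → 2.0000 mol SiO2 per formula unit; M(SiO2) = 60.083, so SiO2 mass = 120.166 g.
120.166/247.453 × 100 = 48.56 wt%.

48.56 wt%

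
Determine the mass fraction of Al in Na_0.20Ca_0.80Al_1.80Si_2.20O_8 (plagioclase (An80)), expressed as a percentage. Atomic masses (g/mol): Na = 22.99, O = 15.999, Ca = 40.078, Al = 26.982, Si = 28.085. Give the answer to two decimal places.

17.66 mass %

Formula mass = 0.20*22.99 + 0.80*40.078 + 1.80*26.982 + 2.20*28.085 + 8*15.999 = 275.007 g/mol, of which 48.568 g is Al.
So Al makes up 48.568/275.007 = 0.1766 of the mass, i.e. 17.66%.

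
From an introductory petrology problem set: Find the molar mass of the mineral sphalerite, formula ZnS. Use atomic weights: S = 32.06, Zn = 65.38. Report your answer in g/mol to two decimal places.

97.44 g/mol

Zn: 1 × 65.38 = 65.3800
S: 1 × 32.06 = 32.0600
Summing the contributions gives the formula mass.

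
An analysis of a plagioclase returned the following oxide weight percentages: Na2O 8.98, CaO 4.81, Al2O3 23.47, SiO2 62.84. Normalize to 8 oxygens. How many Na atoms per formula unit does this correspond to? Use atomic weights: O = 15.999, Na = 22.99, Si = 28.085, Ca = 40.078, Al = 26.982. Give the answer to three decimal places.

0.769 Na apfu

8.98 wt% Na2O ÷ 61.979 g/mol = 0.14489 mol, giving 0.28978 Na and 0.14489 O.
4.81 wt% CaO ÷ 56.077 g/mol = 0.08577 mol, giving 0.08577 Ca and 0.08577 O.
23.47 wt% Al2O3 ÷ 101.961 g/mol = 0.23019 mol, giving 0.46038 Al and 0.69057 O.
62.84 wt% SiO2 ÷ 60.083 g/mol = 1.04589 mol, giving 1.04589 Si and 2.09178 O.
Oxygen sums to 3.01301; scaling by 8/3.01301 = 2.65515 puts the formula on 8 O.
Na: 0.28978 × 2.65515 = 0.769 atoms per formula unit.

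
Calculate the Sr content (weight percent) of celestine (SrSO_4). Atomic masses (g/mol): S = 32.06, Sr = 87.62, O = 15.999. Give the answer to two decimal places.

M(SrSO_4) = 183.676 g/mol.
Sr contributes 1 × 87.62 = 87.620 g per mole.
87.620/183.676 = 0.4770 → 47.70%.

47.70 weight percent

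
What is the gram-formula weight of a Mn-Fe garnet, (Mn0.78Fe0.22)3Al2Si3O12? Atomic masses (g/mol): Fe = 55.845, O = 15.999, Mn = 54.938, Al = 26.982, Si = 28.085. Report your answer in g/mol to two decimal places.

Mn: 2.34 × 54.938 = 128.5549
Fe: 0.66 × 55.845 = 36.8577
Al: 2 × 26.982 = 53.9640
Si: 3 × 28.085 = 84.2550
O: 12 × 15.999 = 191.9880
Summing the contributions gives the formula mass.

495.62 g/mol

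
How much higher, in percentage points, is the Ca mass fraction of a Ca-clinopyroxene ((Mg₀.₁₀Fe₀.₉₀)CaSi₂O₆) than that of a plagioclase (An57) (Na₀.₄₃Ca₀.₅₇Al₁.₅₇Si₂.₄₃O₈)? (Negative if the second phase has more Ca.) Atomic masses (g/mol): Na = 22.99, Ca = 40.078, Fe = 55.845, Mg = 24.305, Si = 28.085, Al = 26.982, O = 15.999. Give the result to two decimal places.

7.94 percentage points

Ca in (Mg₀.₁₀Fe₀.₉₀)CaSi₂O₆: molar mass 244.933 g/mol; 1×40.078 = 40.078 g → 16.36 wt%.
Ca in Na₀.₄₃Ca₀.₅₇Al₁.₅₇Si₂.₄₃O₈: molar mass 271.330 g/mol; 0.57×40.078 = 22.844 g → 8.42 wt%.
Difference = 16.36 − 8.42 = 7.94 percentage points.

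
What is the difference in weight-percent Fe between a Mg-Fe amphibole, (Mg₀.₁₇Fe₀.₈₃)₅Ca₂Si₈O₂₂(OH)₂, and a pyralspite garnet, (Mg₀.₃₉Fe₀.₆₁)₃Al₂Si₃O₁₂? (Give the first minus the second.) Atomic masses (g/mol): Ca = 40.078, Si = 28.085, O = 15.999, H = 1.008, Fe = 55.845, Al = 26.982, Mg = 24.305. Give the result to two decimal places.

2.39 percentage points

M((Mg₀.₁₇Fe₀.₈₃)₅Ca₂Si₈O₂₂(OH)₂) = 943.244 g/mol, so wt% Fe = 231.757/943.244 × 100 = 24.57%.
M((Mg₀.₃₉Fe₀.₆₁)₃Al₂Si₃O₁₂) = 460.840 g/mol, so wt% Fe = 102.196/460.840 × 100 = 22.18%.
24.57 − 22.18 = 2.39 pp.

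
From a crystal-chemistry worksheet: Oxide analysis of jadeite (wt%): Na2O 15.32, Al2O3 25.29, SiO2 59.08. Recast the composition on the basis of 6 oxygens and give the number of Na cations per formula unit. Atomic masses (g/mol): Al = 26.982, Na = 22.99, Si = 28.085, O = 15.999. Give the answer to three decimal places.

1.003 Na apfu

Na2O: 15.32/61.979 = 0.24718 mol → 0.49436 mol Na, 0.24718 mol O.
Al2O3: 25.29/101.961 = 0.24804 mol → 0.49608 mol Al, 0.74412 mol O.
SiO2: 59.08/60.083 = 0.98331 mol → 0.98331 mol Si, 1.96662 mol O.
Total oxygen = 2.95792 mol. Normalization factor = 6/2.95792 = 2.02845.
Na per 6 O = 0.49436 × 2.02845 = 1.003.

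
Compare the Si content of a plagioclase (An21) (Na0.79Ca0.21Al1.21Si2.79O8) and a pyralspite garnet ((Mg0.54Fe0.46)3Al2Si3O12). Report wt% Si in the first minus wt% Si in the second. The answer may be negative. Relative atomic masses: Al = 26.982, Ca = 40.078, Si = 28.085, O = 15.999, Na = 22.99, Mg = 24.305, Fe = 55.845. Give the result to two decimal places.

10.64 percentage points

M(Na0.79Ca0.21Al1.21Si2.79O8) = 265.576 g/mol, so wt% Si = 78.357/265.576 × 100 = 29.50%.
M((Mg0.54Fe0.46)3Al2Si3O12) = 446.647 g/mol, so wt% Si = 84.255/446.647 × 100 = 18.86%.
29.50 − 18.86 = 10.64 pp.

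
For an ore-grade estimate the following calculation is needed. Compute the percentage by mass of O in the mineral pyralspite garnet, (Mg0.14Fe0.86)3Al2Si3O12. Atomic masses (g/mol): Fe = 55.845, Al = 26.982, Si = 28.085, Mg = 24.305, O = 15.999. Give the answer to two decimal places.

39.63 wt%

Molar mass of (Mg0.14Fe0.86)3Al2Si3O12: 0.42·24.305 + 2.58·55.845 + 2·26.982 + 3·28.085 + 12·15.999 = 484.495 g/mol.
Mass of O per formula unit: 12 × 15.999 = 191.988 g.
Weight fraction O = 191.988 / 484.495 = 0.3963.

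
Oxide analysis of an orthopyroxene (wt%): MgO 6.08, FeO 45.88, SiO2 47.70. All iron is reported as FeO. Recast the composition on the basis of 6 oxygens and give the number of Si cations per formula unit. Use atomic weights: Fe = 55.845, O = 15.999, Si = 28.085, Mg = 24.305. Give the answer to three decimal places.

MgO: 6.08/40.304 = 0.15085 mol → 0.15085 mol Mg, 0.15085 mol O.
FeO: 45.88/71.844 = 0.63861 mol → 0.63861 mol Fe, 0.63861 mol O.
SiO2: 47.70/60.083 = 0.79390 mol → 0.79390 mol Si, 1.58780 mol O.
Total oxygen = 2.37726 mol. Normalization factor = 6/2.37726 = 2.52391.
Si per 6 O = 0.79390 × 2.52391 = 2.004.

2.004 Si apfu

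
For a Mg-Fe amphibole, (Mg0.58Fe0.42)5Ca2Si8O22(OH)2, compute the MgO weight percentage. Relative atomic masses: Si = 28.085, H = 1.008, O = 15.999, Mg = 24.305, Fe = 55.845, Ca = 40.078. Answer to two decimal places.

Molar mass of (Mg0.58Fe0.42)5Ca2Si8O22(OH)2 = 2.90*24.305 + 2.10*55.845 + 2*40.078 + 8*28.085 + 24*15.999 + 2*1.008 = 878.587 g/mol.
Each formula unit contains 2.90 Mg, equivalent to 2.90/1 = 2.9000 mol MgO.
M(MgO) = 1×24.305 + 1×15.999 = 40.304 g/mol.
Mass of MgO per formula unit = 2.9000 × 40.304 = 116.882 g.
MgO wt% = 116.882 / 878.587 × 100 = 13.30%.

13.30 wt%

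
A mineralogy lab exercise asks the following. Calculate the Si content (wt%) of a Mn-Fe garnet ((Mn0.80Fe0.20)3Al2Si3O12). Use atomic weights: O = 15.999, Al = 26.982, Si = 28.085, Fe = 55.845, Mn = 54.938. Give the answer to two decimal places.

M((Mn0.80Fe0.20)3Al2Si3O12) = 495.565 g/mol.
Si contributes 3 × 28.085 = 84.255 g per mole.
84.255/495.565 = 0.1700 → 17.00%.

17.00 wt%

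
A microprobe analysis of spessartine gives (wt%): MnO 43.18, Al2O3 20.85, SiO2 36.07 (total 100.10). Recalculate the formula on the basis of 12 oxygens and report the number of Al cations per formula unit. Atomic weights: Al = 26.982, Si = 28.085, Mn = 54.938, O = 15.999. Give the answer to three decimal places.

43.18 wt% MnO ÷ 70.937 g/mol = 0.60871 mol, giving 0.60871 Mn and 0.60871 O.
20.85 wt% Al2O3 ÷ 101.961 g/mol = 0.20449 mol, giving 0.40898 Al and 0.61347 O.
36.07 wt% SiO2 ÷ 60.083 g/mol = 0.60034 mol, giving 0.60034 Si and 1.20068 O.
Oxygen sums to 2.42286; scaling by 12/2.42286 = 4.95282 puts the formula on 12 O.
Al: 0.40898 × 4.95282 = 2.026 atoms per formula unit.

2.026 Al apfu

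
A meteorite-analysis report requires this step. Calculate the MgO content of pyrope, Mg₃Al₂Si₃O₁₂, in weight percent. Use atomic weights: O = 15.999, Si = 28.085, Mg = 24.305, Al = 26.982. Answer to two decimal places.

29.99 wt%

Formula mass = 403.122 g/mol.
3 Mg → 3.0000 mol MgO per formula unit; M(MgO) = 40.304, so MgO mass = 120.912 g.
120.912/403.122 × 100 = 29.99 wt%.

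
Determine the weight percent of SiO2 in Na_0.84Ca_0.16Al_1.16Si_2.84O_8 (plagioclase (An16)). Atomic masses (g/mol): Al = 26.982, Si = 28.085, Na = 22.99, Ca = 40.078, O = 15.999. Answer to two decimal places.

64.45 wt%

Molar mass of Na_0.84Ca_0.16Al_1.16Si_2.84O_8 = 0.84×22.99 + 0.16×40.078 + 1.16×26.982 + 2.84×28.085 + 8×15.999 = 264.777 g/mol.
Each formula unit contains 2.84 Si, equivalent to 2.84/1 = 2.8400 mol SiO2.
M(SiO2) = 1×28.085 + 2×15.999 = 60.083 g/mol.
Mass of SiO2 per formula unit = 2.8400 × 60.083 = 170.636 g.
SiO2 wt% = 170.636 / 264.777 × 100 = 64.45%.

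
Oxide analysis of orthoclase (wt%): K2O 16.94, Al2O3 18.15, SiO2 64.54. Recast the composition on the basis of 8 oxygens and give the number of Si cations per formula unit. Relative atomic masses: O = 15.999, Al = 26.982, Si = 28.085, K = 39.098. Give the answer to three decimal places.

3.002 Si apfu

K2O (M=94.195): mol = 0.17984; K = 0.35968, O = 0.17984.
Al2O3 (M=101.961): mol = 0.17801; Al = 0.35602, O = 0.53403.
SiO2 (M=60.083): mol = 1.07418; Si = 1.07418, O = 2.14836.
ΣO = 2.86223; factor = 8/ΣO = 2.79502.
Si apfu = 1.07418 × 2.79502 = 3.002.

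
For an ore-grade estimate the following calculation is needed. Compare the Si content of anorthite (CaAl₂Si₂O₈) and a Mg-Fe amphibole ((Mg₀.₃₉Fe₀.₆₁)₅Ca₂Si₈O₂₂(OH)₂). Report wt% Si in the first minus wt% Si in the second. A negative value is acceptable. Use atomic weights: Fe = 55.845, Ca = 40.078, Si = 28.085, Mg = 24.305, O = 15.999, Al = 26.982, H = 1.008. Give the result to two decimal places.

-4.54 percentage points

M(CaAl₂Si₂O₈) = 278.204 g/mol, so wt% Si = 56.170/278.204 × 100 = 20.19%.
M((Mg₀.₃₉Fe₀.₆₁)₅Ca₂Si₈O₂₂(OH)₂) = 908.550 g/mol, so wt% Si = 224.680/908.550 × 100 = 24.73%.
20.19 − 24.73 = -4.54 pp.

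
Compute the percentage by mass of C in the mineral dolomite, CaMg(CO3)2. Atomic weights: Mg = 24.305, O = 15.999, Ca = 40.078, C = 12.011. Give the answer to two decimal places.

Molar mass of CaMg(CO3)2: 1×40.078 + 1×24.305 + 2×12.011 + 6×15.999 = 184.399 g/mol.
Mass of C per formula unit: 2 × 12.011 = 24.022 g.
Weight fraction C = 24.022 / 184.399 = 0.1303.

13.03 weight percent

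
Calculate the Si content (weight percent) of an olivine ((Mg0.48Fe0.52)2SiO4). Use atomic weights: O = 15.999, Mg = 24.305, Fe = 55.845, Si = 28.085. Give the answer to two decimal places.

Formula mass = 0.96·24.305 + 1.04·55.845 + 1·28.085 + 4·15.999 = 173.493 g/mol, of which 28.085 g is Si.
So Si makes up 28.085/173.493 = 0.1619 of the mass, i.e. 16.19%.

16.19 weight percent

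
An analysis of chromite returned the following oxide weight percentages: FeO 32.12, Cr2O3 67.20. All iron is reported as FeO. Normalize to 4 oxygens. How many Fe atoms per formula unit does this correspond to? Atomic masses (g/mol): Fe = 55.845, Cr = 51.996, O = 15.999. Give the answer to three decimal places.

FeO (M=71.844): mol = 0.44708; Fe = 0.44708, O = 0.44708.
Cr2O3 (M=151.989): mol = 0.44214; Cr = 0.88428, O = 1.32642.
ΣO = 1.77350; factor = 4/ΣO = 2.25543.
Fe apfu = 0.44708 × 2.25543 = 1.008.

1.008 Fe apfu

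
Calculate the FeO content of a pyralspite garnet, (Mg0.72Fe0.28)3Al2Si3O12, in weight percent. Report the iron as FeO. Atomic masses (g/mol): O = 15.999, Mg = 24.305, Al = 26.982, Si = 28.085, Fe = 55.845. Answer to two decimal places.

Molar mass of (Mg0.72Fe0.28)3Al2Si3O12 = 2.16×24.305 + 0.84×55.845 + 2×26.982 + 3×28.085 + 12×15.999 = 429.616 g/mol.
Each formula unit contains 0.84 Fe, equivalent to 0.84/1 = 0.8400 mol FeO.
M(FeO) = 1×55.845 + 1×15.999 = 71.844 g/mol.
Mass of FeO per formula unit = 0.8400 × 71.844 = 60.349 g.
FeO wt% = 60.349 / 429.616 × 100 = 14.05%.

14.05 wt%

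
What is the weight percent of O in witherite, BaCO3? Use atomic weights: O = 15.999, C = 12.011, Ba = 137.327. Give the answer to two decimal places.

24.32 mass %

Molar mass of BaCO3: 1*137.327 + 1*12.011 + 3*15.999 = 197.335 g/mol.
Mass of O per formula unit: 3 × 15.999 = 47.997 g.
Weight fraction O = 47.997 / 197.335 = 0.2432.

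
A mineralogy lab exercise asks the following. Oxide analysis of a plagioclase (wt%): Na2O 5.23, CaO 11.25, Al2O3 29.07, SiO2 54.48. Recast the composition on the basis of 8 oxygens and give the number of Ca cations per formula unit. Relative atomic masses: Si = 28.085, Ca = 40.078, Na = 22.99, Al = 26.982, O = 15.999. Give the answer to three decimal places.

0.543 Ca apfu

5.23 wt% Na2O ÷ 61.979 g/mol = 0.08438 mol, giving 0.16876 Na and 0.08438 O.
11.25 wt% CaO ÷ 56.077 g/mol = 0.20062 mol, giving 0.20062 Ca and 0.20062 O.
29.07 wt% Al2O3 ÷ 101.961 g/mol = 0.28511 mol, giving 0.57022 Al and 0.85533 O.
54.48 wt% SiO2 ÷ 60.083 g/mol = 0.90675 mol, giving 0.90675 Si and 1.81350 O.
Oxygen sums to 2.95383; scaling by 8/2.95383 = 2.70835 puts the formula on 8 O.
Ca: 0.20062 × 2.70835 = 0.543 atoms per formula unit.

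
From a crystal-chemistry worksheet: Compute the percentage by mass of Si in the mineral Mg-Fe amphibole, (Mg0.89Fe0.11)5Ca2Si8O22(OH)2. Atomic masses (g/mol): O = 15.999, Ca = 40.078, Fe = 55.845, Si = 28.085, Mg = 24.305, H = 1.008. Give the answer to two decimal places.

27.08 wt%

Molar mass of (Mg0.89Fe0.11)5Ca2Si8O22(OH)2: 4.45×24.305 + 0.55×55.845 + 2×40.078 + 8×28.085 + 24×15.999 + 2×1.008 = 829.700 g/mol.
Mass of Si per formula unit: 8 × 28.085 = 224.680 g.
Weight fraction Si = 224.680 / 829.700 = 0.2708.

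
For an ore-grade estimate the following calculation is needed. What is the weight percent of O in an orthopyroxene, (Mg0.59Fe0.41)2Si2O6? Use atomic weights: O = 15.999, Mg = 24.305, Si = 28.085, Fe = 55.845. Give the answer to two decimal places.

42.36 mass %

Molar mass of (Mg0.59Fe0.41)2Si2O6: 1.18·24.305 + 0.82·55.845 + 2·28.085 + 6·15.999 = 226.637 g/mol.
Mass of O per formula unit: 6 × 15.999 = 95.994 g.
Weight fraction O = 95.994 / 226.637 = 0.4236.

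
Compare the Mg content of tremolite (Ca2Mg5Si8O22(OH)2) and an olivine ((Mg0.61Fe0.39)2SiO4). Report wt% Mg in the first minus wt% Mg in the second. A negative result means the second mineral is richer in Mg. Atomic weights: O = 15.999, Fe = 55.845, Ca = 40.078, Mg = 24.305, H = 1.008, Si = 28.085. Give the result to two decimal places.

-2.98 percentage points

Mg in Ca2Mg5Si8O22(OH)2: molar mass 812.353 g/mol; 5×24.305 = 121.525 g → 14.96 wt%.
Mg in (Mg0.61Fe0.39)2SiO4: molar mass 165.292 g/mol; 1.22×24.305 = 29.652 g → 17.94 wt%.
Difference = 14.96 − 17.94 = -2.98 percentage points.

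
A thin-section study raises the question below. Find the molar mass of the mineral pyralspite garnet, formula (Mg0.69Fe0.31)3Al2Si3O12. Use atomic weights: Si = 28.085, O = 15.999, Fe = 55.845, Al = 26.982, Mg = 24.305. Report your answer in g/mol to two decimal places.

432.45 g/mol

M = 2.07×24.305 + 0.93×55.845 + 2×26.982 + 3×28.085 + 12×15.999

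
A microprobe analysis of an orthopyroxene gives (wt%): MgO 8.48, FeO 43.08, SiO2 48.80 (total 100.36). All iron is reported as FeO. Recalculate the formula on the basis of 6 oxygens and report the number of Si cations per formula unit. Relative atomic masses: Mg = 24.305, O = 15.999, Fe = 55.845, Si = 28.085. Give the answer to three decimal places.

MgO: 8.48/40.304 = 0.21040 mol → 0.21040 mol Mg, 0.21040 mol O.
FeO: 43.08/71.844 = 0.59963 mol → 0.59963 mol Fe, 0.59963 mol O.
SiO2: 48.80/60.083 = 0.81221 mol → 0.81221 mol Si, 1.62442 mol O.
Total oxygen = 2.43445 mol. Normalization factor = 6/2.43445 = 2.46462.
Si per 6 O = 0.81221 × 2.46462 = 2.002.

2.002 Si apfu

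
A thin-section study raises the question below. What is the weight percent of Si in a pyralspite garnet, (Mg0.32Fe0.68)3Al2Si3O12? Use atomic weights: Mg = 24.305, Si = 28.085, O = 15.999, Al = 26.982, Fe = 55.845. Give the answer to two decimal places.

18.02 wt%

Molar mass of (Mg0.32Fe0.68)3Al2Si3O12: 0.96×24.305 + 2.04×55.845 + 2×26.982 + 3×28.085 + 12×15.999 = 467.464 g/mol.
Mass of Si per formula unit: 3 × 28.085 = 84.255 g.
Weight fraction Si = 84.255 / 467.464 = 0.1802.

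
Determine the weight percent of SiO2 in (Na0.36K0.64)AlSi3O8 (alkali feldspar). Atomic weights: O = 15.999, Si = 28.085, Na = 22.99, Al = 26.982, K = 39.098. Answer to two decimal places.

66.14 wt%

Molar mass of (Na0.36K0.64)AlSi3O8 = 0.36×22.99 + 0.64×39.098 + 1×26.982 + 3×28.085 + 8×15.999 = 272.528 g/mol.
Each formula unit contains 3 Si, equivalent to 3/1 = 3.0000 mol SiO2.
M(SiO2) = 1×28.085 + 2×15.999 = 60.083 g/mol.
Mass of SiO2 per formula unit = 3.0000 × 60.083 = 180.249 g.
SiO2 wt% = 180.249 / 272.528 × 100 = 66.14%.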